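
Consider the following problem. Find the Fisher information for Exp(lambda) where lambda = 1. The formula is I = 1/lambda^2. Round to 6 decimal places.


Fisher information for exponential: I(lambda) = 1/lambda^2.
lambda = 1, lambda^2 = 1.
I = 1/1 = 1.000000

1.000000


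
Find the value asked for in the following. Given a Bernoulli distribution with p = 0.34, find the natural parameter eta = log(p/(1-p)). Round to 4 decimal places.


Natural parameter for Bernoulli: eta = log(p/(1-p)).
p = 0.34, 1-p = 0.66.
p/(1-p) = 0.515152.
eta = log(0.515152) = -0.6633

-0.6633


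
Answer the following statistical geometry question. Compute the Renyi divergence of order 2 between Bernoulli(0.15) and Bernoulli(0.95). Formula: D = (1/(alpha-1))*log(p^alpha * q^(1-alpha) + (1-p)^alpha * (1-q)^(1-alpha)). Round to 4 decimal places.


Renyi divergence of order alpha between Bernoulli distributions:
D = (1/(alpha-1))*log(p^alpha * q^(1-alpha) + (1-p)^alpha * (1-q)^(1-alpha)).
alpha = 2, p = 0.15, q = 0.95.
p^alpha * q^(1-alpha) = 0.15^2 * 0.95^-1 = 0.023684.
(1-p)^alpha * (1-q)^(1-alpha) = 0.85^2 * 0.05^-1 = 14.45.
sum = 0.023684 + 14.45 = 14.473684.
D = (1/1)*log(14.473684) = 2.6723

2.6723


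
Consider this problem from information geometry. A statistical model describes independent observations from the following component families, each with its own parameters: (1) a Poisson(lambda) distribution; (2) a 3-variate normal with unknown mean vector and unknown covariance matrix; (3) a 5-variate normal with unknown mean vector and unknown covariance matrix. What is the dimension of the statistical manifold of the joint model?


The dimension of a statistical manifold equals the number of free
(independent) real parameters of the model. For a product of independent
blocks the parameter counts add.
- Poisson (lambda): 1.
- 3-variate normal: 3 (mean) + 3*4/2 = 6 (symmetric covariance) = 9.
- 5-variate normal: 5 (mean) + 5*6/2 = 15 (symmetric covariance) = 20.
Total = 1 + 9 + 20 = 30.
Dimension = 30

30


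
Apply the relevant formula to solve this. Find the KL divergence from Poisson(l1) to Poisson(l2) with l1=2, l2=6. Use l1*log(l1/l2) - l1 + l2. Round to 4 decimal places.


KL divergence for Poisson:
KL = l1*log(l1/l2) - l1 + l2.
l1 = 2, l2 = 6.
log(2/6) = -1.098612.
l1*log(l1/l2) = 2 * -1.098612 = -2.197225.
KL = -2.197225 - 2 + 6 = 1.8028

1.8028


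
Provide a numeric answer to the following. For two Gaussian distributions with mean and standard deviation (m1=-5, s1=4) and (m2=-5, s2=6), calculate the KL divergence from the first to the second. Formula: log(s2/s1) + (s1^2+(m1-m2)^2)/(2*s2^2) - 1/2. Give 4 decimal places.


KL divergence between normal distributions:
KL = log(s2/s1) + (s1^2 + (m1-m2)^2)/(2*s2^2) - 1/2.
log(6/4) = 0.405465.
(4^2 + (-5--5)^2)/(2*6^2) = (16 + 0)/72 = 0.222222.
KL = 0.405465 + 0.222222 - 0.5 = 0.1277

0.1277


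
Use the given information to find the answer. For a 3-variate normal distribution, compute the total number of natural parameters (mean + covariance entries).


Exponential family dimension calculation:
For 3-dim MVN: mean has 3 params, covariance has 3*4/2 = 6 unique entries.
Total dim = 3 + 6 = 9.

9


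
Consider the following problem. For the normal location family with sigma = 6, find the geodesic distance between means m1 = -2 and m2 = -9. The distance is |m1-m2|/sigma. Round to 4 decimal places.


On the fixed-variance normal subfamily, geodesic distance = |m1-m2|/sigma.
|-2 - -9| = 7.
sigma = 6.
d = 7/6 = 1.1667

1.1667


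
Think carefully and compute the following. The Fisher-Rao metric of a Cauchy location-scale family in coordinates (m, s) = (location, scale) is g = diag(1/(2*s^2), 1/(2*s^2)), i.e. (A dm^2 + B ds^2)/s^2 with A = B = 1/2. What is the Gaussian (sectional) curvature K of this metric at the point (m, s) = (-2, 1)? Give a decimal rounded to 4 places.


The metric has the form g = (A dm^2 + B ds^2)/s^2 with A = 1/2, B = 1/2.
Substitute u = sqrt(A/B)*m: g = B*(du^2 + ds^2)/s^2, i.e. B times the
Poincare upper half-plane metric, which has constant Gaussian curvature -1.
Scaling a 2D metric by a constant c divides the Gaussian curvature by c,
so K = -1/B = -1/(1/2) = -2.0000 everywhere (the point (m, s) = (-2, 1) is irrelevant:
the curvature is constant).
The requested Gaussian curvature is K = -2.0000.

-2.0000


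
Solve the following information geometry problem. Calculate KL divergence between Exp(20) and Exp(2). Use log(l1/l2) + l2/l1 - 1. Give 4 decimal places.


KL divergence for exponential family:
KL = log(l1/l2) + l2/l1 - 1.
log(20/2) = 2.302585.
2/20 = 0.1.
KL = 2.302585 + 0.1 - 1 = 1.4026

1.4026


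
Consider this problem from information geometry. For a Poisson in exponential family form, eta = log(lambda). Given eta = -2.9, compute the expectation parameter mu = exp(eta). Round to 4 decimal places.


Expectation parameter for Poisson exponential family:
mu = exp(eta).
eta = -2.9.
mu = exp(-2.9) = 0.0550

0.0550


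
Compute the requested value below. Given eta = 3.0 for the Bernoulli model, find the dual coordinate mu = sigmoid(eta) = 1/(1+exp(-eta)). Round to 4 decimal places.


Dual coordinate (expectation parameter) for Bernoulli:
mu = 1/(1+exp(-eta)).
eta = 3.0.
exp(-eta) = exp(-3.0) = 0.049787.
mu = 1/(1+0.049787) = 0.9526

0.9526


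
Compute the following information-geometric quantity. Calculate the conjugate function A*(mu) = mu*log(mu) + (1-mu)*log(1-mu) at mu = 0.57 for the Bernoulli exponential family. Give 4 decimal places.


Legendre transform for Bernoulli:
A*(mu) = mu*log(mu) + (1-mu)*log(1-mu).
mu = 0.57, 1-mu = 0.43.
mu*log(mu) = 0.57*log(0.57) = -0.320408.
(1-mu)*log(1-mu) = 0.43*log(0.43) = -0.362907.
A* = -0.320408 + -0.362907 = -0.6833

-0.6833


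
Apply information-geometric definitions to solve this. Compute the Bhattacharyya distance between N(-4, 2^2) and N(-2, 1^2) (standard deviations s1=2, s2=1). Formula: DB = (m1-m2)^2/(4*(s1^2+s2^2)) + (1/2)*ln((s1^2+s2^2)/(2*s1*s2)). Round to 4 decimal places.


Bhattacharyya distance between two Gaussians:
DB = (m1-m2)^2/(4*(s1^2+s2^2)) + (1/2)*ln((s1^2+s2^2)/(2*s1*s2)).
(m1-m2)^2 = (-2)^2 = 4.
s1^2+s2^2 = 4 + 1 = 5.
term1 = 4/20 = 0.2.
term2 = 0.5*ln(5/4.0) = 0.111572.
DB = 0.2 + 0.111572 = 0.3116

0.3116


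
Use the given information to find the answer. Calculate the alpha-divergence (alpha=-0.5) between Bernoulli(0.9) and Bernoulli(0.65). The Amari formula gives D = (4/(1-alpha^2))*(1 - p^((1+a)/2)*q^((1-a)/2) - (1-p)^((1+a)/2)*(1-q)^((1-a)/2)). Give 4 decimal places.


Amari alpha-divergence:
D = (4/(1-alpha^2))*(1 - p^((1+a)/2)*q^((1-a)/2) - (1-p)^((1+a)/2)*(1-q)^((1-a)/2)).
alpha = -0.5, p = 0.9, q = 0.65.
e1 = (1+alpha)/2 = 0.25, e2 = (1-alpha)/2 = 0.75.
t1 = p^e1 * q^e2 = 0.9^0.25 * 0.65^0.75 = 0.705092.
t2 = (1-p)^e1 * (1-q)^e2 = 0.1^0.25 * 0.35^0.75 = 0.255889.
4/(1-alpha^2) = 5.333333.
D = 5.333333*(1 - 0.705092 - 0.255889) = 0.2081

0.2081


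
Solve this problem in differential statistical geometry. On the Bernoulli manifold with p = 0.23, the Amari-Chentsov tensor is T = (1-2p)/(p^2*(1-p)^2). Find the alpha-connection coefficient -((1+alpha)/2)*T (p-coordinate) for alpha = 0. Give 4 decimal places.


Skewness (Amari-Chentsov) tensor: T = (1-2p)/(p^2*(1-p)^2).
p = 0.23, 1-2p = 0.54, p^2 = 0.0529, (1-p)^2 = 0.5929.
T = 0.54/(0.0529 * 0.5929) = 17.216967.
In the p-coordinate, Gamma^(alpha) = Gamma^(0) - (alpha/2)*T with Gamma^(0) = (1/2)*g'(p) = -T/2,
so Gamma^(alpha) = -((1+alpha)/2)*T.
alpha = 0, -(1+alpha)/2 = -0.5.
Gamma = -0.5 * 17.216967 = -8.6085

-8.6085


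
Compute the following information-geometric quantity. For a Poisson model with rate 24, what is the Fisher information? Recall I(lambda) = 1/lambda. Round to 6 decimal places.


Fisher information for Poisson: I(lambda) = 1/lambda.
lambda = 24.
I(lambda) = 1/24 = 0.041667

0.041667


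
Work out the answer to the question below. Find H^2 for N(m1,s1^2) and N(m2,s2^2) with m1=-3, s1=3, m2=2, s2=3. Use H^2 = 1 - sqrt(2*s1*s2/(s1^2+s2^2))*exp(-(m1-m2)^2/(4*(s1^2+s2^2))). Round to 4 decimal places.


Squared Hellinger distance for Gaussians:
H^2 = 1 - sqrt(2*s1*s2/(s1^2+s2^2)) * exp(-(m1-m2)^2/(4*(s1^2+s2^2))).
s1^2 = 9, s2^2 = 9, s1^2+s2^2 = 18.
sqrt(2*3*3/(18)) = 1.0.
(m1-m2)^2 = (-5)^2 = 25.
exp(-25/(4*18)) = exp(-0.347222) = 0.706648.
H^2 = 1 - 1.0*0.706648 = 0.2934

0.2934


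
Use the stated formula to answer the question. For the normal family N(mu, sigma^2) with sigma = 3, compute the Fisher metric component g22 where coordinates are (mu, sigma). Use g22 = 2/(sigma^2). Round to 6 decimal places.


For the 2-parameter normal family, the Fisher metric has:
  g11 = 1/sigma^2, g22 = 2/sigma^2.
sigma = 3, sigma^2 = 9.
g22 = 0.222222

0.222222


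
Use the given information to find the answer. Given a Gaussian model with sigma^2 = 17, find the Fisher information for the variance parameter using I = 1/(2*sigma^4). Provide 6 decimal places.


Fisher information for variance: I(sigma^2) = 1/(2*sigma^4).
sigma^2 = 17, so sigma^4 = 289.
I = 1/(2*289) = 1/578 = 0.001730

0.001730


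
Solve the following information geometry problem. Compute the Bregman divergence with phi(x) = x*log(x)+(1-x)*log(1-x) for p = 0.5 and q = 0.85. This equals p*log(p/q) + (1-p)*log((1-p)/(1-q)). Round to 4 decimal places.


Bregman divergence with negative entropy generator:
D = p*log(p/q) + (1-p)*log((1-p)/(1-q)).
p = 0.5, q = 0.85.
p*log(p/q) = 0.5*log(0.5/0.85) = -0.265314.
(1-p)*log((1-p)/(1-q)) = 0.5*log(0.5/0.15) = 0.601986.
D = -0.265314 + 0.601986 = 0.3367

0.3367


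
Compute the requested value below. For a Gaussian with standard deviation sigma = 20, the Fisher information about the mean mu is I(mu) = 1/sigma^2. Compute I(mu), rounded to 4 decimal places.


The Fisher information for the mean of a normal distribution is I(mu) = 1/sigma^2.
sigma = 20, so sigma^2 = 400.
I(mu) = 1/400 = 0.0025

0.0025


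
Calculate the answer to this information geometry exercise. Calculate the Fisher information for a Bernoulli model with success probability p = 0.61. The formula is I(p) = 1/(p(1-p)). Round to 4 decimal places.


For Bernoulli(p), Fisher information is I(p) = 1/(p*(1-p)).
p = 0.61, 1-p = 0.39.
p*(1-p) = 0.2379.
I(p) = 1/0.2379 = 4.2034

4.2034


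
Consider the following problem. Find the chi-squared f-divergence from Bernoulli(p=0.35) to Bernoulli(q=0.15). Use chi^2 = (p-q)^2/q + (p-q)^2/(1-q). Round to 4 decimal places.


Chi-squared divergence between Bernoulli distributions:
chi^2 = (p-q)^2/q + (p-q)^2/(1-q).
p = 0.35, q = 0.15, p-q = 0.2.
(p-q)^2 = 0.04.
term1 = 0.04/0.15 = 0.266667.
term2 = 0.04/0.85 = 0.047059.
chi^2 = 0.266667 + 0.047059 = 0.3137

0.3137


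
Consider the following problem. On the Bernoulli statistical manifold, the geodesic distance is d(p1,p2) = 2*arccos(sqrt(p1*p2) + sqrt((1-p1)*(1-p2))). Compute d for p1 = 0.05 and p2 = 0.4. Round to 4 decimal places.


Geodesic distance on Bernoulli manifold:
d(p1,p2) = 2*arccos(sqrt(p1*p2) + sqrt((1-p1)*(1-p2))).
sqrt(p1*p2) = sqrt(0.05*0.4) = 0.141421.
sqrt((1-p1)*(1-p2)) = sqrt(0.95*0.6) = 0.754983.
arg = 0.141421 + 0.754983 = 0.896405.
d = 2*arccos(0.896405) = 0.9184

0.9184


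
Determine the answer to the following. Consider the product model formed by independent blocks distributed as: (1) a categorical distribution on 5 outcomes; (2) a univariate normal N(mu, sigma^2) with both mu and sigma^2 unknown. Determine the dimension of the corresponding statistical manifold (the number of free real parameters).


The dimension of a statistical manifold equals the number of free
(independent) real parameters of the model. For a product of independent
blocks the parameter counts add.
- categorical on 5 outcomes (probabilities sum to 1): 5-1 = 4.
- normal (mu, sigma^2): 2.
Total = 4 + 2 = 6.
Dimension = 6

6


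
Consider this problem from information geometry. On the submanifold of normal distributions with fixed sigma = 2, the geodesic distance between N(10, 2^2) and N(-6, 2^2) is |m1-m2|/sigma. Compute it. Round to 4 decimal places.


On the fixed-variance normal subfamily, geodesic distance = |m1-m2|/sigma.
|10 - -6| = 16.
sigma = 2.
d = 16/2 = 8.0000

8.0000


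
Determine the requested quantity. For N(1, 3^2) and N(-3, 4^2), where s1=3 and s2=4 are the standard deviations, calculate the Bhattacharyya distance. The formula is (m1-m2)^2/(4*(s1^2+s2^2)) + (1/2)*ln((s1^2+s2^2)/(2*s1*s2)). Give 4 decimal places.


Bhattacharyya distance between two Gaussians:
DB = (m1-m2)^2/(4*(s1^2+s2^2)) + (1/2)*ln((s1^2+s2^2)/(2*s1*s2)).
(m1-m2)^2 = (4)^2 = 16.
s1^2+s2^2 = 9 + 16 = 25.
term1 = 16/100 = 0.16.
term2 = 0.5*ln(25/24.0) = 0.020411.
DB = 0.16 + 0.020411 = 0.1804

0.1804


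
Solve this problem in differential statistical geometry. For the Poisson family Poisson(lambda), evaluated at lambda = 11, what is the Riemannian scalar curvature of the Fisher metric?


This family has a single free parameter, so its statistical manifold
is 1-dimensional. The Riemann curvature tensor of any 1-dimensional
Riemannian manifold vanishes identically, so R = 0.

0


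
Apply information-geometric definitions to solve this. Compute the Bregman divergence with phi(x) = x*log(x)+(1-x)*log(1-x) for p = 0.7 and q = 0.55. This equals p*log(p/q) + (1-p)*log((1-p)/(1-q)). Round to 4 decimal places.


Bregman divergence with negative entropy generator:
D = p*log(p/q) + (1-p)*log((1-p)/(1-q)).
p = 0.7, q = 0.55.
p*log(p/q) = 0.7*log(0.7/0.55) = 0.168813.
(1-p)*log((1-p)/(1-q)) = 0.3*log(0.3/0.45) = -0.12164.
D = 0.168813 + -0.12164 = 0.0472

0.0472


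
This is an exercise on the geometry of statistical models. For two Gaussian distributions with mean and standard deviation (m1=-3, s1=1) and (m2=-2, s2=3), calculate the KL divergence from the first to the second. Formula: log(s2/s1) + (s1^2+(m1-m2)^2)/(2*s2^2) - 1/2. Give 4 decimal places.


KL divergence between normal distributions:
KL = log(s2/s1) + (s1^2 + (m1-m2)^2)/(2*s2^2) - 1/2.
log(3/1) = 1.098612.
(1^2 + (-3--2)^2)/(2*3^2) = (1 + 1)/18 = 0.111111.
KL = 1.098612 + 0.111111 - 0.5 = 0.7097

0.7097


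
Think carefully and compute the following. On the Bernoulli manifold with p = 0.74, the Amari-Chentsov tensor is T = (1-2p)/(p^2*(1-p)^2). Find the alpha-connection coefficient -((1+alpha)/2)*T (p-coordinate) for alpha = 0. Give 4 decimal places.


Skewness (Amari-Chentsov) tensor: T = (1-2p)/(p^2*(1-p)^2).
p = 0.74, 1-2p = -0.48, p^2 = 0.5476, (1-p)^2 = 0.0676.
T = -0.48/(0.5476 * 0.0676) = -12.966749.
In the p-coordinate, Gamma^(alpha) = Gamma^(0) - (alpha/2)*T with Gamma^(0) = (1/2)*g'(p) = -T/2,
so Gamma^(alpha) = -((1+alpha)/2)*T.
alpha = 0, -(1+alpha)/2 = -0.5.
Gamma = -0.5 * -12.966749 = 6.4834

6.4834


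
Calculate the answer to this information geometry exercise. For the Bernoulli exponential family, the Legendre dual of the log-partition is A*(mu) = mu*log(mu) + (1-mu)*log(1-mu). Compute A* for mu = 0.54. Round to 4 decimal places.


Legendre transform for Bernoulli:
A*(mu) = mu*log(mu) + (1-mu)*log(1-mu).
mu = 0.54, 1-mu = 0.46.
mu*log(mu) = 0.54*log(0.54) = -0.332741.
(1-mu)*log(1-mu) = 0.46*log(0.46) = -0.357203.
A* = -0.332741 + -0.357203 = -0.6899

-0.6899


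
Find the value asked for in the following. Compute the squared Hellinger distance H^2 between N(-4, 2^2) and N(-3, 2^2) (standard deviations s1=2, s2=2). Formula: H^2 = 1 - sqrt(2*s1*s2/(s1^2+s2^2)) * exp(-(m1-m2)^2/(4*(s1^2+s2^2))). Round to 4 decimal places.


Squared Hellinger distance for Gaussians:
H^2 = 1 - sqrt(2*s1*s2/(s1^2+s2^2)) * exp(-(m1-m2)^2/(4*(s1^2+s2^2))).
s1^2 = 4, s2^2 = 4, s1^2+s2^2 = 8.
sqrt(2*2*2/(8)) = 1.0.
(m1-m2)^2 = (-1)^2 = 1.
exp(-1/(4*8)) = exp(-0.03125) = 0.969233.
H^2 = 1 - 1.0*0.969233 = 0.0308

0.0308


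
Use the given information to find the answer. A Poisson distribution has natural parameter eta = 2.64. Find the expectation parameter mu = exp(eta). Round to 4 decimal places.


Expectation parameter for Poisson exponential family:
mu = exp(eta).
eta = 2.64.
mu = exp(2.64) = 14.0132

14.0132


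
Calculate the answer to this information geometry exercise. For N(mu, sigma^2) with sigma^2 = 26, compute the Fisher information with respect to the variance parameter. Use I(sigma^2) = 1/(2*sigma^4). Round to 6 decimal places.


Fisher information for variance: I(sigma^2) = 1/(2*sigma^4).
sigma^2 = 26, so sigma^4 = 676.
I = 1/(2*676) = 1/1352 = 0.000740

0.000740


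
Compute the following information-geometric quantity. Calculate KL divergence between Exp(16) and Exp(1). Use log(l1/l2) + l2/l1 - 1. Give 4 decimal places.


KL divergence for exponential family:
KL = log(l1/l2) + l2/l1 - 1.
log(16/1) = 2.772589.
1/16 = 0.0625.
KL = 2.772589 + 0.0625 - 1 = 1.8351

1.8351


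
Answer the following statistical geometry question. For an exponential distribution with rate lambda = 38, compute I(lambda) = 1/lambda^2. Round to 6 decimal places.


Fisher information for exponential: I(lambda) = 1/lambda^2.
lambda = 38, lambda^2 = 1444.
I = 1/1444 = 0.000693

0.000693


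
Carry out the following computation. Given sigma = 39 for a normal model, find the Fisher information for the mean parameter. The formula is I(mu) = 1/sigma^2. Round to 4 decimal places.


The Fisher information for the mean of a normal distribution is I(mu) = 1/sigma^2.
sigma = 39, so sigma^2 = 1521.
I(mu) = 1/1521 = 0.0007

0.0007


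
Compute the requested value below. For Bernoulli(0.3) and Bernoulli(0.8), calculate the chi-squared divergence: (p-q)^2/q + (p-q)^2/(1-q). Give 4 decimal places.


Chi-squared divergence between Bernoulli distributions:
chi^2 = (p-q)^2/q + (p-q)^2/(1-q).
p = 0.3, q = 0.8, p-q = -0.5.
(p-q)^2 = 0.25.
term1 = 0.25/0.8 = 0.3125.
term2 = 0.25/0.2 = 1.25.
chi^2 = 0.3125 + 1.25 = 1.5625

1.5625


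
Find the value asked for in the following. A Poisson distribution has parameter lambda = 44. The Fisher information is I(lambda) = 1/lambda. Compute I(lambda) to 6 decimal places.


Fisher information for Poisson: I(lambda) = 1/lambda.
lambda = 44.
I(lambda) = 1/44 = 0.022727

0.022727


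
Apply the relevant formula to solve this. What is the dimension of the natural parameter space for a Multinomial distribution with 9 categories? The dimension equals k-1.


Exponential family dimension calculation:
For Multinomial with k=9 categories, dim = k-1 = 8.

8


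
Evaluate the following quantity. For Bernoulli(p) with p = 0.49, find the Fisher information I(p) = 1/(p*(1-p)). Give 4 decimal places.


For Bernoulli(p), Fisher information is I(p) = 1/(p*(1-p)).
p = 0.49, 1-p = 0.51.
p*(1-p) = 0.2499.
I(p) = 1/0.2499 = 4.0016

4.0016


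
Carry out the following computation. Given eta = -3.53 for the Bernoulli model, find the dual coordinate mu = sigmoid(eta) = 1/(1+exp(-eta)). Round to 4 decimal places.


Dual coordinate (expectation parameter) for Bernoulli:
mu = 1/(1+exp(-eta)).
eta = -3.53.
exp(-eta) = exp(3.53) = 34.123968.
mu = 1/(1+34.123968) = 0.0285

0.0285


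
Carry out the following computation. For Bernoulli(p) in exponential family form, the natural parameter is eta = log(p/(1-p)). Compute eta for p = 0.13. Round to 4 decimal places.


Natural parameter for Bernoulli: eta = log(p/(1-p)).
p = 0.13, 1-p = 0.87.
p/(1-p) = 0.149425.
eta = log(0.149425) = -1.9010

-1.9010


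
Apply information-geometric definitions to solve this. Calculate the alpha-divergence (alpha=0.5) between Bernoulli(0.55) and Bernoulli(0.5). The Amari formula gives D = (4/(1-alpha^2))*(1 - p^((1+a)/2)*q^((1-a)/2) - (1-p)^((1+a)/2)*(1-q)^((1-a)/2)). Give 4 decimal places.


Amari alpha-divergence:
D = (4/(1-alpha^2))*(1 - p^((1+a)/2)*q^((1-a)/2) - (1-p)^((1+a)/2)*(1-q)^((1-a)/2)).
alpha = 0.5, p = 0.55, q = 0.5.
e1 = (1+alpha)/2 = 0.75, e2 = (1-alpha)/2 = 0.25.
t1 = p^e1 * q^e2 = 0.55^0.75 * 0.5^0.25 = 0.53705.
t2 = (1-p)^e1 * (1-q)^e2 = 0.45^0.75 * 0.5^0.25 = 0.462011.
4/(1-alpha^2) = 5.333333.
D = 5.333333*(1 - 0.53705 - 0.462011) = 0.0050

0.0050


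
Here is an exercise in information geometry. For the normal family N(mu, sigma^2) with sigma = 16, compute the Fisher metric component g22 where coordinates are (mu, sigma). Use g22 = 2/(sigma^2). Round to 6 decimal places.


For the 2-parameter normal family, the Fisher metric has:
  g11 = 1/sigma^2, g22 = 2/sigma^2.
sigma = 16, sigma^2 = 256.
g22 = 0.007813

0.007813


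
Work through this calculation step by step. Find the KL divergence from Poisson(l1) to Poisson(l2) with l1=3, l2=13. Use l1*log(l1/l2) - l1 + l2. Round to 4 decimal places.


KL divergence for Poisson:
KL = l1*log(l1/l2) - l1 + l2.
l1 = 3, l2 = 13.
log(3/13) = -1.466337.
l1*log(l1/l2) = 3 * -1.466337 = -4.399011.
KL = -4.399011 - 3 + 13 = 5.6010

5.6010


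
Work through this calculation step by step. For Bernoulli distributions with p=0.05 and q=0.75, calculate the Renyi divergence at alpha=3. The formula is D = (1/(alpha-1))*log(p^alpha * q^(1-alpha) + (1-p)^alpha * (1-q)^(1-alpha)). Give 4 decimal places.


Renyi divergence of order alpha between Bernoulli distributions:
D = (1/(alpha-1))*log(p^alpha * q^(1-alpha) + (1-p)^alpha * (1-q)^(1-alpha)).
alpha = 3, p = 0.05, q = 0.75.
p^alpha * q^(1-alpha) = 0.05^3 * 0.75^-2 = 0.000222.
(1-p)^alpha * (1-q)^(1-alpha) = 0.95^3 * 0.25^-2 = 13.718.
sum = 0.000222 + 13.718 = 13.718222.
D = (1/2)*log(13.718222) = 1.3094

1.3094


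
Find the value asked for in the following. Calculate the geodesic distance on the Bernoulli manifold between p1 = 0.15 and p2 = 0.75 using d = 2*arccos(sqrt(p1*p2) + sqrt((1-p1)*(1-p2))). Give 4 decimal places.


Geodesic distance on Bernoulli manifold:
d(p1,p2) = 2*arccos(sqrt(p1*p2) + sqrt((1-p1)*(1-p2))).
sqrt(p1*p2) = sqrt(0.15*0.75) = 0.33541.
sqrt((1-p1)*(1-p2)) = sqrt(0.85*0.25) = 0.460977.
arg = 0.33541 + 0.460977 = 0.796387.
d = 2*arccos(0.796387) = 1.2990

1.2990


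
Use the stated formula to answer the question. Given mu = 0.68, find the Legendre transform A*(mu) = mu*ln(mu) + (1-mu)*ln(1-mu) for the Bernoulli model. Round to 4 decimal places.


Legendre transform for Bernoulli:
A*(mu) = mu*log(mu) + (1-mu)*log(1-mu).
mu = 0.68, 1-mu = 0.32.
mu*log(mu) = 0.68*log(0.68) = -0.26225.
(1-mu)*log(1-mu) = 0.32*log(0.32) = -0.364619.
A* = -0.26225 + -0.364619 = -0.6269

-0.6269


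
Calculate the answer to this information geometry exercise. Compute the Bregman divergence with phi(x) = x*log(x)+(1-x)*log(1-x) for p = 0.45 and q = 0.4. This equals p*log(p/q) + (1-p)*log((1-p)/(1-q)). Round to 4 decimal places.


Bregman divergence with negative entropy generator:
D = p*log(p/q) + (1-p)*log((1-p)/(1-q)).
p = 0.45, q = 0.4.
p*log(p/q) = 0.45*log(0.45/0.4) = 0.053002.
(1-p)*log((1-p)/(1-q)) = 0.55*log(0.55/0.6) = -0.047856.
D = 0.053002 + -0.047856 = 0.0051

0.0051


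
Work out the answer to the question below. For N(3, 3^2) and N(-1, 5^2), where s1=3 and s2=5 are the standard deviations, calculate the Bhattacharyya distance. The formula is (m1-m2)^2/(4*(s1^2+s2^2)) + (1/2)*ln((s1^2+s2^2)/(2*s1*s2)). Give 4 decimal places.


Bhattacharyya distance between two Gaussians:
DB = (m1-m2)^2/(4*(s1^2+s2^2)) + (1/2)*ln((s1^2+s2^2)/(2*s1*s2)).
(m1-m2)^2 = (4)^2 = 16.
s1^2+s2^2 = 9 + 25 = 34.
term1 = 16/136 = 0.117647.
term2 = 0.5*ln(34/30.0) = 0.062582.
DB = 0.117647 + 0.062582 = 0.1802

0.1802


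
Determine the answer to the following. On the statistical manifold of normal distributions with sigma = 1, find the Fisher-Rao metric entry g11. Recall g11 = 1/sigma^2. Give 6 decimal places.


For the 2-parameter normal family, the Fisher metric has:
  g11 = 1/sigma^2, g22 = 2/sigma^2.
sigma = 1, sigma^2 = 1.
g11 = 1.000000

1.000000


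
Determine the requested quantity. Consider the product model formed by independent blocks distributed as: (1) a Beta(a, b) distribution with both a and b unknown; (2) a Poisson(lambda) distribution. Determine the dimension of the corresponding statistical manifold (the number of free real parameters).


The dimension of a statistical manifold equals the number of free
(independent) real parameters of the model. For a product of independent
blocks the parameter counts add.
- Beta (a, b): 2.
- Poisson (lambda): 1.
Total = 2 + 1 = 3.
Dimension = 3

3


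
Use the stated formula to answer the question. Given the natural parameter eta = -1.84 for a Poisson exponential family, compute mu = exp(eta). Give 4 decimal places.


Expectation parameter for Poisson exponential family:
mu = exp(eta).
eta = -1.84.
mu = exp(-1.84) = 0.1588

0.1588


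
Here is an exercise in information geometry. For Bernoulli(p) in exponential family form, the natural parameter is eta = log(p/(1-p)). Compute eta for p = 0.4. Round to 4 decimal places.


Natural parameter for Bernoulli: eta = log(p/(1-p)).
p = 0.4, 1-p = 0.6.
p/(1-p) = 0.666667.
eta = log(0.666667) = -0.4055

-0.4055


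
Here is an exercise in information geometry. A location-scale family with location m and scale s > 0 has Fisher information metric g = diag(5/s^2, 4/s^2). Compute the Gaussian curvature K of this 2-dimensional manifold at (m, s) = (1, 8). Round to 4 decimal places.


The metric has the form g = (A dm^2 + B ds^2)/s^2 with A = 5, B = 4.
Substitute u = sqrt(A/B)*m: g = B*(du^2 + ds^2)/s^2, i.e. B times the
Poincare upper half-plane metric, which has constant Gaussian curvature -1.
Scaling a 2D metric by a constant c divides the Gaussian curvature by c,
so K = -1/B = -1/(4) = -0.2500 everywhere (the point (m, s) = (1, 8) is irrelevant:
the curvature is constant).
The requested Gaussian curvature is K = -0.2500.

-0.2500


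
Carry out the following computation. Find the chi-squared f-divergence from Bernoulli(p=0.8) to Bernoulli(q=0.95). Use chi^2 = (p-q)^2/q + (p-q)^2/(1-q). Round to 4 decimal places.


Chi-squared divergence between Bernoulli distributions:
chi^2 = (p-q)^2/q + (p-q)^2/(1-q).
p = 0.8, q = 0.95, p-q = -0.15.
(p-q)^2 = 0.0225.
term1 = 0.0225/0.95 = 0.023684.
term2 = 0.0225/0.05 = 0.45.
chi^2 = 0.023684 + 0.45 = 0.4737

0.4737


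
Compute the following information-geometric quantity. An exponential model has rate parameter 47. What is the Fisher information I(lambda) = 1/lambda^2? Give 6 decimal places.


Fisher information for exponential: I(lambda) = 1/lambda^2.
lambda = 47, lambda^2 = 2209.
I = 1/2209 = 0.000453

0.000453


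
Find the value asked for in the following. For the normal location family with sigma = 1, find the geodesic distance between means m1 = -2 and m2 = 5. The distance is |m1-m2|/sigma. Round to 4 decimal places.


On the fixed-variance normal subfamily, geodesic distance = |m1-m2|/sigma.
|-2 - 5| = 7.
sigma = 1.
d = 7/1 = 7.0000

7.0000


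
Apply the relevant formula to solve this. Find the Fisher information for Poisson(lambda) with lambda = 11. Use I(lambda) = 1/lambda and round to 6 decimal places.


Fisher information for Poisson: I(lambda) = 1/lambda.
lambda = 11.
I(lambda) = 1/11 = 0.090909

0.090909


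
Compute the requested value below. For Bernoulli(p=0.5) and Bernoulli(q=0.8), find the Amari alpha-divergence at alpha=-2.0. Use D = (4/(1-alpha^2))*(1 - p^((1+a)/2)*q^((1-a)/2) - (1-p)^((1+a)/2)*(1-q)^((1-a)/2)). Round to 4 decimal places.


Amari alpha-divergence:
D = (4/(1-alpha^2))*(1 - p^((1+a)/2)*q^((1-a)/2) - (1-p)^((1+a)/2)*(1-q)^((1-a)/2)).
alpha = -2.0, p = 0.5, q = 0.8.
e1 = (1+alpha)/2 = -0.5, e2 = (1-alpha)/2 = 1.5.
t1 = p^e1 * q^e2 = 0.5^-0.5 * 0.8^1.5 = 1.011929.
t2 = (1-p)^e1 * (1-q)^e2 = 0.5^-0.5 * 0.2^1.5 = 0.126491.
4/(1-alpha^2) = -1.333333.
D = -1.333333*(1 - 1.011929 - 0.126491) = 0.1846

0.1846


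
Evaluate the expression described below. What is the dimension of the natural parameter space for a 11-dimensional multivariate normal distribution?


Exponential family dimension calculation:
For 11-dim MVN: mean has 11 params, covariance has 11*12/2 = 66 unique entries.
Total dim = 11 + 66 = 77.

77


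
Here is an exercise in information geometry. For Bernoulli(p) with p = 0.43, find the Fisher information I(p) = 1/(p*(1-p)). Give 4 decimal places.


For Bernoulli(p), Fisher information is I(p) = 1/(p*(1-p)).
p = 0.43, 1-p = 0.57.
p*(1-p) = 0.2451.
I(p) = 1/0.2451 = 4.0800

4.0800


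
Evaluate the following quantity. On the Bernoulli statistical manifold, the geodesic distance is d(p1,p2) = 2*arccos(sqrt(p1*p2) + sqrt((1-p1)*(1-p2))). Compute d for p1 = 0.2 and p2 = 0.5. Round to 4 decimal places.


Geodesic distance on Bernoulli manifold:
d(p1,p2) = 2*arccos(sqrt(p1*p2) + sqrt((1-p1)*(1-p2))).
sqrt(p1*p2) = sqrt(0.2*0.5) = 0.316228.
sqrt((1-p1)*(1-p2)) = sqrt(0.8*0.5) = 0.632456.
arg = 0.316228 + 0.632456 = 0.948683.
d = 2*arccos(0.948683) = 0.6435

0.6435


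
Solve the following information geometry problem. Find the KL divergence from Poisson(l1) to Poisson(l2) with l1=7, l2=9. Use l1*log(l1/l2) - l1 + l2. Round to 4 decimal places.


KL divergence for Poisson:
KL = l1*log(l1/l2) - l1 + l2.
l1 = 7, l2 = 9.
log(7/9) = -0.251314.
l1*log(l1/l2) = 7 * -0.251314 = -1.759201.
KL = -1.759201 - 7 + 9 = 0.2408

0.2408


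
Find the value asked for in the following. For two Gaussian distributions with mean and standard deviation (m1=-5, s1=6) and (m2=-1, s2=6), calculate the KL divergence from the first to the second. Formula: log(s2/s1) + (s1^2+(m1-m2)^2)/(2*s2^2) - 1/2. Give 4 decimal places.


KL divergence between normal distributions:
KL = log(s2/s1) + (s1^2 + (m1-m2)^2)/(2*s2^2) - 1/2.
log(6/6) = 0.0.
(6^2 + (-5--1)^2)/(2*6^2) = (36 + 16)/72 = 0.722222.
KL = 0.0 + 0.722222 - 0.5 = 0.2222

0.2222


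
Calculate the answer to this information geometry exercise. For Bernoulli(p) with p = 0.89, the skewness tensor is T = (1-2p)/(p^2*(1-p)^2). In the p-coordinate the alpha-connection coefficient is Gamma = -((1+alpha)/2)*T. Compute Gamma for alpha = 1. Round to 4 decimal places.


Skewness (Amari-Chentsov) tensor: T = (1-2p)/(p^2*(1-p)^2).
p = 0.89, 1-2p = -0.78, p^2 = 0.7921, (1-p)^2 = 0.0121.
T = -0.78/(0.7921 * 0.0121) = -81.382161.
In the p-coordinate, Gamma^(alpha) = Gamma^(0) - (alpha/2)*T with Gamma^(0) = (1/2)*g'(p) = -T/2,
so Gamma^(alpha) = -((1+alpha)/2)*T.
alpha = 1, -(1+alpha)/2 = -1.0.
Gamma = -1.0 * -81.382161 = 81.3822

81.3822


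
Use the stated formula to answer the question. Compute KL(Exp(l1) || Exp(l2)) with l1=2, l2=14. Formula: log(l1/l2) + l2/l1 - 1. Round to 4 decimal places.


KL divergence for exponential family:
KL = log(l1/l2) + l2/l1 - 1.
log(2/14) = -1.94591.
14/2 = 7.0.
KL = -1.94591 + 7.0 - 1 = 4.0541

4.0541


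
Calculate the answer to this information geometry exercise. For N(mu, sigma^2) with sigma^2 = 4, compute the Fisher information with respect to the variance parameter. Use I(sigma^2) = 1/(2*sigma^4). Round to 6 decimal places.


Fisher information for variance: I(sigma^2) = 1/(2*sigma^4).
sigma^2 = 4, so sigma^4 = 16.
I = 1/(2*16) = 1/32 = 0.031250

0.031250


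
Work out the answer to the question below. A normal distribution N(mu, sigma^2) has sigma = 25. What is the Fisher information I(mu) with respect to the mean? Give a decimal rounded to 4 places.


The Fisher information for the mean of a normal distribution is I(mu) = 1/sigma^2.
sigma = 25, so sigma^2 = 625.
I(mu) = 1/625 = 0.0016

0.0016


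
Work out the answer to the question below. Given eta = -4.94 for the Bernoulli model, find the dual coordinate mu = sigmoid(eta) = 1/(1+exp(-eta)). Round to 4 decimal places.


Dual coordinate (expectation parameter) for Bernoulli:
mu = 1/(1+exp(-eta)).
eta = -4.94.
exp(-eta) = exp(4.94) = 139.77025.
mu = 1/(1+139.77025) = 0.0071

0.0071


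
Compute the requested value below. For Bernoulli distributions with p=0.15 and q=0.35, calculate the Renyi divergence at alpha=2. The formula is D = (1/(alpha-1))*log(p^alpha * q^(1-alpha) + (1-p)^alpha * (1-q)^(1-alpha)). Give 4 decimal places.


Renyi divergence of order alpha between Bernoulli distributions:
D = (1/(alpha-1))*log(p^alpha * q^(1-alpha) + (1-p)^alpha * (1-q)^(1-alpha)).
alpha = 2, p = 0.15, q = 0.35.
p^alpha * q^(1-alpha) = 0.15^2 * 0.35^-1 = 0.064286.
(1-p)^alpha * (1-q)^(1-alpha) = 0.85^2 * 0.65^-1 = 1.111538.
sum = 0.064286 + 1.111538 = 1.175824.
D = (1/1)*log(1.175824) = 0.1620

0.1620


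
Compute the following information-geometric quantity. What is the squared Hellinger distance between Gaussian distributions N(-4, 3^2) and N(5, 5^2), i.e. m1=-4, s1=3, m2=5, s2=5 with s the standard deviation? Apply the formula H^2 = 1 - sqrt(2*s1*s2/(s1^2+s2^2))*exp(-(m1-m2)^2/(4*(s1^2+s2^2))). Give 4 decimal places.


Squared Hellinger distance for Gaussians:
H^2 = 1 - sqrt(2*s1*s2/(s1^2+s2^2)) * exp(-(m1-m2)^2/(4*(s1^2+s2^2))).
s1^2 = 9, s2^2 = 25, s1^2+s2^2 = 34.
sqrt(2*3*5/(34)) = 0.939336.
(m1-m2)^2 = (-9)^2 = 81.
exp(-81/(4*34)) = exp(-0.595588) = 0.551238.
H^2 = 1 - 0.939336*0.551238 = 0.4822

0.4822


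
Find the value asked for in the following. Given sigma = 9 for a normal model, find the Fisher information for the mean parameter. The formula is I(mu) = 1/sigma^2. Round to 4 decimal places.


The Fisher information for the mean of a normal distribution is I(mu) = 1/sigma^2.
sigma = 9, so sigma^2 = 81.
I(mu) = 1/81 = 0.0123

0.0123


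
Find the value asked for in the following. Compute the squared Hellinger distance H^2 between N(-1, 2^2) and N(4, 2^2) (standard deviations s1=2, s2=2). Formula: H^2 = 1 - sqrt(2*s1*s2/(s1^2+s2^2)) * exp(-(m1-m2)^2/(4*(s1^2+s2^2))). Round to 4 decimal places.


Squared Hellinger distance for Gaussians:
H^2 = 1 - sqrt(2*s1*s2/(s1^2+s2^2)) * exp(-(m1-m2)^2/(4*(s1^2+s2^2))).
s1^2 = 4, s2^2 = 4, s1^2+s2^2 = 8.
sqrt(2*2*2/(8)) = 1.0.
(m1-m2)^2 = (-5)^2 = 25.
exp(-25/(4*8)) = exp(-0.78125) = 0.457833.
H^2 = 1 - 1.0*0.457833 = 0.5422

0.5422


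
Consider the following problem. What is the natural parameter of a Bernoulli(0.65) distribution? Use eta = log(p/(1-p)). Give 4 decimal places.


Natural parameter for Bernoulli: eta = log(p/(1-p)).
p = 0.65, 1-p = 0.35.
p/(1-p) = 1.857143.
eta = log(1.857143) = 0.6190

0.6190


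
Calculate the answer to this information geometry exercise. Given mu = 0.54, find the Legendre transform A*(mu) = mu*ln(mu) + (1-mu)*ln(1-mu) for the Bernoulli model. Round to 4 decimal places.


Legendre transform for Bernoulli:
A*(mu) = mu*log(mu) + (1-mu)*log(1-mu).
mu = 0.54, 1-mu = 0.46.
mu*log(mu) = 0.54*log(0.54) = -0.332741.
(1-mu)*log(1-mu) = 0.46*log(0.46) = -0.357203.
A* = -0.332741 + -0.357203 = -0.6899

-0.6899


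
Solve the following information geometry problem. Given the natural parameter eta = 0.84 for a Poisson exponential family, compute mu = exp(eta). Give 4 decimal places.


Expectation parameter for Poisson exponential family:
mu = exp(eta).
eta = 0.84.
mu = exp(0.84) = 2.3164

2.3164


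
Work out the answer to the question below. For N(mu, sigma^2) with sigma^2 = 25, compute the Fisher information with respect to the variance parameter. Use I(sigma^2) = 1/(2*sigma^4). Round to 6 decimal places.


Fisher information for variance: I(sigma^2) = 1/(2*sigma^4).
sigma^2 = 25, so sigma^4 = 625.
I = 1/(2*625) = 1/1250 = 0.000800

0.000800


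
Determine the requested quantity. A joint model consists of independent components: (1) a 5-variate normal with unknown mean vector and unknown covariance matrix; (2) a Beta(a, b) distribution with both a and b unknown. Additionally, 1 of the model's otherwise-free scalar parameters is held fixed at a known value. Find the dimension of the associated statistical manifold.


The dimension of a statistical manifold equals the number of free
(independent) real parameters of the model. For a product of independent
blocks the parameter counts add.
- 5-variate normal: 5 (mean) + 5*6/2 = 15 (symmetric covariance) = 20.
- Beta (a, b): 2.
Total = 20 + 2 = 22.
1 parameter(s) fixed at known values: 22 - 1 = 21.
Dimension = 21

21


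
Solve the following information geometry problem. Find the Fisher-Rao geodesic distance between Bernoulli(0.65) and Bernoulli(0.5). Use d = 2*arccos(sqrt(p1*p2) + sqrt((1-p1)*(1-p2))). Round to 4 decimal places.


Geodesic distance on Bernoulli manifold:
d(p1,p2) = 2*arccos(sqrt(p1*p2) + sqrt((1-p1)*(1-p2))).
sqrt(p1*p2) = sqrt(0.65*0.5) = 0.570088.
sqrt((1-p1)*(1-p2)) = sqrt(0.35*0.5) = 0.41833.
arg = 0.570088 + 0.41833 = 0.988418.
d = 2*arccos(0.988418) = 0.3047

0.3047


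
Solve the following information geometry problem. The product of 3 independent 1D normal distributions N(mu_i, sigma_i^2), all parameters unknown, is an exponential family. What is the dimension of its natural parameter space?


Exponential family dimension calculation:
Each univariate normal has two natural parameters (mu/sigma^2 and -1/(2 sigma^2)).
With 3 independent components, dim = 2 * 3 = 6.

6


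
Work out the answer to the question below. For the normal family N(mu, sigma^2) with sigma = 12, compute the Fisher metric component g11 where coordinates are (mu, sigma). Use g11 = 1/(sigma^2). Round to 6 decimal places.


For the 2-parameter normal family, the Fisher metric has:
  g11 = 1/sigma^2, g22 = 2/sigma^2.
sigma = 12, sigma^2 = 144.
g11 = 0.006944

0.006944


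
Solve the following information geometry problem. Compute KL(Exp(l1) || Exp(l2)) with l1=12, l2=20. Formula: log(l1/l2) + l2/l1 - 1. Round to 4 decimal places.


KL divergence for exponential family:
KL = log(l1/l2) + l2/l1 - 1.
log(12/20) = -0.510826.
20/12 = 1.666667.
KL = -0.510826 + 1.666667 - 1 = 0.1558

0.1558


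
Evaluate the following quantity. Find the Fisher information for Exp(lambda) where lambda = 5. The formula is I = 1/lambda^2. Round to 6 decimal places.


Fisher information for exponential: I(lambda) = 1/lambda^2.
lambda = 5, lambda^2 = 25.
I = 1/25 = 0.040000

0.040000


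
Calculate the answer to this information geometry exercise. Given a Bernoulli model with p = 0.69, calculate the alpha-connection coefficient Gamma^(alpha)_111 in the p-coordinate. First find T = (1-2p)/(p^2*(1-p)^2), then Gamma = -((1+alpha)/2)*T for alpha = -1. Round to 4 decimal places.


Skewness (Amari-Chentsov) tensor: T = (1-2p)/(p^2*(1-p)^2).
p = 0.69, 1-2p = -0.38, p^2 = 0.4761, (1-p)^2 = 0.0961.
T = -0.38/(0.4761 * 0.0961) = -8.305428.
In the p-coordinate, Gamma^(alpha) = Gamma^(0) - (alpha/2)*T with Gamma^(0) = (1/2)*g'(p) = -T/2,
so Gamma^(alpha) = -((1+alpha)/2)*T.
alpha = -1, -(1+alpha)/2 = 0.0.
Gamma = 0.0 * -8.305428 = 0.0000

0.0000


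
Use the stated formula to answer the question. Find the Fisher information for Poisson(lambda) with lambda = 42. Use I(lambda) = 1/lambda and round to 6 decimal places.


Fisher information for Poisson: I(lambda) = 1/lambda.
lambda = 42.
I(lambda) = 1/42 = 0.023810

0.023810


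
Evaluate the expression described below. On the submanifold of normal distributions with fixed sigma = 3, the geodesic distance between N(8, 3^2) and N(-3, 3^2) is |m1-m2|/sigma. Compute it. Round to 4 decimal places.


On the fixed-variance normal subfamily, geodesic distance = |m1-m2|/sigma.
|8 - -3| = 11.
sigma = 3.
d = 11/3 = 3.6667

3.6667


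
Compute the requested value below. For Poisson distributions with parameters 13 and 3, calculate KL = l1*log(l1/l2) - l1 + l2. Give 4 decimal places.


KL divergence for Poisson:
KL = l1*log(l1/l2) - l1 + l2.
l1 = 13, l2 = 3.
log(13/3) = 1.466337.
l1*log(l1/l2) = 13 * 1.466337 = 19.062382.
KL = 19.062382 - 13 + 3 = 9.0624

9.0624


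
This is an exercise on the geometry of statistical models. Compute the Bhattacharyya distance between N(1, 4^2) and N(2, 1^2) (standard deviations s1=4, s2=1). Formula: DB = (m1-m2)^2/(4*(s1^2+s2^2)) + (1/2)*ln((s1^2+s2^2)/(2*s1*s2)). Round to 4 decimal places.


Bhattacharyya distance between two Gaussians:
DB = (m1-m2)^2/(4*(s1^2+s2^2)) + (1/2)*ln((s1^2+s2^2)/(2*s1*s2)).
(m1-m2)^2 = (-1)^2 = 1.
s1^2+s2^2 = 16 + 1 = 17.
term1 = 1/68 = 0.014706.
term2 = 0.5*ln(17/8.0) = 0.376886.
DB = 0.014706 + 0.376886 = 0.3916

0.3916


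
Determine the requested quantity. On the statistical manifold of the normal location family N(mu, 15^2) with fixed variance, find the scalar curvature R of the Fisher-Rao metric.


This family has a single free parameter, so its statistical manifold
is 1-dimensional. The Riemann curvature tensor of any 1-dimensional
Riemannian manifold vanishes identically, so R = 0.

0
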